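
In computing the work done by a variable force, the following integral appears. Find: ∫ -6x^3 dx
Using power rule: ∫ -6x^3 dx = -6/4 x^4+C = (-3/2)x^4+C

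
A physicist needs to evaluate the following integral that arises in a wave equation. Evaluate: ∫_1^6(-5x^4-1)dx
Step 1: Find antiderivative F(x)=-x^5 - x
Step 2: F(6) - F(1)=-7782 - (-2)=-7780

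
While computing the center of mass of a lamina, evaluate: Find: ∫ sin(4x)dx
Using substitution u = 4x: ∫ sin(u) du/4 = -cos(u)/4 + C

Answer: (-1/4)cos(4x) + C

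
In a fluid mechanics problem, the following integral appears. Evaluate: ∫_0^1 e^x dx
Antiderivative: e^x
Evaluate: (e^1 - 1)

Answer: e^1 - 1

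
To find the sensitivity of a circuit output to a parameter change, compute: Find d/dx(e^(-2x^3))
Chain rule: d/dx[e^u] = e^u · u' where u = -2x^3
u' = -6x^2

Answer: -6x^2·e^(-2x^3)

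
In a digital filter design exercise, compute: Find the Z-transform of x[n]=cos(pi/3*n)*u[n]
Z{cos(w0 * n) * u[n]}=z(z - cos(w0))/(z^2 - 2z * cos(w0) + 1)
With w0=pi/3: X(z)=z(z - cos(pi/3))/(z^2 - 2z * cos(pi/3) + 1)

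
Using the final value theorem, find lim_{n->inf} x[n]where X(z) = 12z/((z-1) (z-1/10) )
Final value theorem: lim x[n] = lim_{z->1} (z-1) * X(z)
(z-1) * X(z) = 12z/(z-1/10)
As z->1: 12/(1 - 1/10) = 12/(9/10) = 40/3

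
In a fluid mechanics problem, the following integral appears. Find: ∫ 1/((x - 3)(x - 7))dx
Partial fractions: 1/((x-3)(x-7))=A/(x-3)+B/(x-7)
A=-1/4, B=1/4
∫ [-1/4· 1/(x-3)+1/4· 1/(x-7)] dx
=(1/4)[ln|x-7| - ln|x-3|]+C

Answer: (1/4)·ln|(x-7)/(x-3)|+C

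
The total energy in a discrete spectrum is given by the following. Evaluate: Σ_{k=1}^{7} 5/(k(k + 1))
Partial fractions: 5/(k(k + 1)) = 5/k - 5/(k + 1)
Telescoping sum: 5(1 - 1/8) = 5·7/8

Answer: 35/8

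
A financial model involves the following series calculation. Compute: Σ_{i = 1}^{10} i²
Using formula: Σ i^2 = n(n + 1)(2n + 1)/6 = 10·11·21/6 = 385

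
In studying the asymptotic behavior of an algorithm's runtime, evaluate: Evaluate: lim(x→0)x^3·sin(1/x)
Squeeze theorem: -|x^3| ≤ x^3·sin(1/x) ≤ |x^3|
Since x^3 → 0 as x → 0, by squeeze theorem the limit is 0

Answer: 0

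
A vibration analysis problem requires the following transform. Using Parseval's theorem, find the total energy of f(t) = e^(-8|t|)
Parseval's theorem: E=integral |f(t)|^2 dt=(1/2pi) integral |F(omega)|^2 domega
E=integral_{-inf}^{inf} e^(-16|t|) dt=2*integral_0^inf e^(-16t) dt=2/(2*8)=1/8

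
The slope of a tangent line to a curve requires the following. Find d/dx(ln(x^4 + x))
Chain rule: d/dx[ln(u)]=u'/u where u=x^4 + x
u'=4x^3 + 1

Answer: (4x^3 + 1)/(x^4 + x)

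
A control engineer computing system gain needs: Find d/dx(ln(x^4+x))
Chain rule: d/dx[ln(u)] = u'/u where u = x^4 + x
u' = 4x^3 + 1

Answer: (4x^3 + 1)/(x^4 + x)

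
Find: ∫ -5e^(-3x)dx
Since d/dx[e^(-3x)] = -3e^(-3x), we get 5/3 e^(-3x)+C

Answer: (5/3)e^(-3x)+C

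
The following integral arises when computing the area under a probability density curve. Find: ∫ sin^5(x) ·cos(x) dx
Let u = sin(x), du = cos(x) dx
∫ u^5 du = u^6/6 + C

Answer: sin^6(x)/6 + C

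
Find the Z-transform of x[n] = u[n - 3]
Using the time-shift property: Z{u[n-3]} = z^(-3)*z/(z-1)
= z^(-2)/(z-1)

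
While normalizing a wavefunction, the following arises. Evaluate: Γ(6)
Γ(n) = (n-1)! for positive integers
Γ(6) = 5! = 120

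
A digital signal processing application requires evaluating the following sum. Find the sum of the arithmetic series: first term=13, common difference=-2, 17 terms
Last term: a_n = 13 + (17 - 1)·-2 = -19
Sum = n(a_1 + a_n)/2 = 17(13 + (-19))/2 = -51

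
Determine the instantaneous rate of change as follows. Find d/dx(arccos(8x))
d/dx[arccos(u)] = -u'/√(1-u²), u = 8x, u' = 8

Answer: -8/√(1 - 64x²)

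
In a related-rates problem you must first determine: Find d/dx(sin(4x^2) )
Chain rule: d/dx[sin(u)] = cos(u)·u' where u = 4x^2
u' = 8x

Answer: 8x·cos(4x^2)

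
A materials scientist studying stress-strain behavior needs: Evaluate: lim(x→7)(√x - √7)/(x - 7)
Multiply by conjugate (√x+√7)/(√x+√7):
=(x - 7)/((x - 7)(√x+√7))=1/(√x+√7)
As x → 7: 1/(2√7)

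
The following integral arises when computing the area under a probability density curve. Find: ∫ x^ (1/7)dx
Power rule: ∫ x^(1/7) dx = x^(8/7)/(8/7)+C

Answer: (7/8)·x^(8/7)+C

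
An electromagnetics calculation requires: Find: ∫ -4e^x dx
Since d/dx[e^x]=+ e^x, we get -4e^x + C

Answer: -4e^x + C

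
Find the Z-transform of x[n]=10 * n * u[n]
Z{n*u[n]}=z/(z-1)^2
By linearity: Z{10*n*u[n]}=10z/(z-1)^2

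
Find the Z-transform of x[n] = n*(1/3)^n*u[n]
Using the property Z{n*a^n*u[n]}=az/(z-a)^2
With a=1/3: X(z)=(1/3)z/(z - 1/3)^2, |z| > 1/3

Answer: (1/3)z/(z - 1/3)^2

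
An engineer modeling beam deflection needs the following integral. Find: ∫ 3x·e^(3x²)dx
Let u=3x², du=6x dx
∫ (1/2)e^u du=e^u/2+C

Answer: e^(3x²)/2+C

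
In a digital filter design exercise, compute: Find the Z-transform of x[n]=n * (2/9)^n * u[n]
Using the property Z{n * a^n * u[n]} = az/(z-a)^2
With a = 2/9: X(z) = (2/9)z/(z - 2/9)^2, |z| > 2/9

Answer: (2/9)z/(z - 2/9)^2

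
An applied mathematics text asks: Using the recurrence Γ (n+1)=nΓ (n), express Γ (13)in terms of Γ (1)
Γ(13) = 12Γ(12) = 12·11Γ(11) = ... = 12!·Γ(1) = 479001600·Γ(1)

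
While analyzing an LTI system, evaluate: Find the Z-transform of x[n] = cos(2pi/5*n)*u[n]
Z{cos(w0 * n) * u[n]} = z(z - cos(w0))/(z^2-2z * cos(w0)+1)
With w0 = 2pi/5: X(z) = z(z - cos(2pi/5))/(z^2-2z * cos(2pi/5)+1)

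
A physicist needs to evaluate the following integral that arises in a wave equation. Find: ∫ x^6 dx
Using power rule: ∫ x^6 dx=1/7 x^7+C=(1/7)x^7+C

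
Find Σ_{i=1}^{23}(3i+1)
=3·Σ i+1·23=3·276+23=851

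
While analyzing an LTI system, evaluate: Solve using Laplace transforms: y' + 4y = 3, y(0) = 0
Take L of both sides: sY(s)-0+4Y(s) = 3/s
Y(s)(s+4) = 3/s+0
Y(s) = 3/(s(s+4))+0/(s+4)
Partial fractions: 3/(s(s+4)) = (3/4)/s - (3/4)/(s+4)
So Y(s) = (3/4)/s - (3/4)/(s+4)
Inverse transform (L^(-1){1/s} = 1, L^(-1){1/(s+4)} = e^(-4t)):

Answer: y(t) = 3/4 - (3/4)·e^(-4t)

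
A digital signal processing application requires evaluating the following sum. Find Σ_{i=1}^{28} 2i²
=2·n(n + 1)(2n + 1)/6=2·28·29·57/6=15428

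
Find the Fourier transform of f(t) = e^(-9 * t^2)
The Fourier transform of a Gaussian e^(-a * t^2) is sqrt(pi/a) * e^(-omega^2/(4a)).
With a=9: F(omega)=sqrt(pi)/3 * e^(-omega^2/36)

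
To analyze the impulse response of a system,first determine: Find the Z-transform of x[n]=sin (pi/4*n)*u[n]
Z{sin(w0 * n) * u[n]} = z * sin(w0)/(z^2 - 2z * cos(w0) + 1)
With w0 = pi/4: X(z) = z * sin(pi/4)/(z^2 - 2z * cos(pi/4) + 1)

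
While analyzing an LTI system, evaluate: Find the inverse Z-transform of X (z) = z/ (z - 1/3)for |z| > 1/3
Standard pair: z/(z-a) <-> a^n * u[n] for causal signals
With a=1/3: x[n]=(1/3)^n * u[n]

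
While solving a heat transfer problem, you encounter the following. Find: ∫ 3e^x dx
Since d/dx[e^x]=+e^x, we get 3e^x+C

Answer: 3e^x+C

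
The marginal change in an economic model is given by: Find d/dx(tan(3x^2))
Chain rule: d/dx[tan(u)]=sec²(u)·u' where u=3x^2
u'=6x

Answer: 6x·sec²(3x^2)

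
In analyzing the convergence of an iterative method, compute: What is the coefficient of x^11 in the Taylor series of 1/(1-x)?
1/(1-x)=Σ x^n for |x|<1
All coefficients are 1

Answer: 1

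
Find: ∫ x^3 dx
Using power rule: ∫ x^3 dx = 1/4 x^4+C = (1/4)x^4+C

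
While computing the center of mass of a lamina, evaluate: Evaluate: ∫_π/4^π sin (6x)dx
Antiderivative: -cos(6x)/6
Evaluate at bounds: [-cos(6·π)/6] - [-cos(6·π/4)/6]
= (-(1)+(0))/6 = -1/6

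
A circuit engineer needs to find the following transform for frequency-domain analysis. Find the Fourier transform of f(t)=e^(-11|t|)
Using the standard pair: F{e^(-a|t|)}=2a/(a^2+omega^2)
With a=11: F(omega)=22/(121+omega^2)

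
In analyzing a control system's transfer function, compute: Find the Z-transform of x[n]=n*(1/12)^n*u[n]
Using the property Z{n*a^n*u[n]} = az/(z-a)^2
With a = 1/12: X(z) = (1/12)z/(z - 1/12)^2, |z| > 1/12

Answer: (1/12)z/(z - 1/12)^2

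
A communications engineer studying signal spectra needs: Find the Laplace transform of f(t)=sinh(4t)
L{sinh(at)}=a/(s²-a²)
L{sinh(4t)}=4/(s²-16)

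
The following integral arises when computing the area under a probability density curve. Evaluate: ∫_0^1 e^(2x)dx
Antiderivative: (1/2)e^(2x)
Evaluate: (1/2)(e^2-1)

Answer: (e^2-1)/2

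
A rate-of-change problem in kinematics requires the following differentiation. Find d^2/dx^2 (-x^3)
Apply power rule 2 times:
d^1: -3x^2
d^2: -6x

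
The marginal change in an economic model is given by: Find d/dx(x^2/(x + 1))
Quotient rule: (f/g)' = (f'g - fg')/g²
f = x^2, f' = 2x
g = x+1, g' = 1

Answer: (2x·(x+1) - x^2)/(x+1)²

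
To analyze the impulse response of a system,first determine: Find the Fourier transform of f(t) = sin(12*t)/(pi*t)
sin(W*t)/(pi*t) = (W/pi)*sinc(W*t/pi) is the impulse response of the ideal low-pass filter with cutoff W (here W = 12).
Its Fourier transform is a rectangular function:
F(omega) = 1 for |omega| < 12, 0 otherwise

Answer: rect(omega/24) [i.e., 1 for |omega| < 12, 0 otherwise]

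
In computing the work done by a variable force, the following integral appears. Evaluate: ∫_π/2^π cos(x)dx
Antiderivative: sin(x)
Evaluate at bounds: [sin(1·π)/1] - [sin(1·π/2)/1]
=((0) - (1))/1=-1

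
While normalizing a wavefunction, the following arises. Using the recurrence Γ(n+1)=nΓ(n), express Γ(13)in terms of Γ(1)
Γ(13) = 12Γ(12) = 12·11Γ(11) = ... = 12!·Γ(1) = 479001600·Γ(1)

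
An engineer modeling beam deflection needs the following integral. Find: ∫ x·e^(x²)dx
Let u=x², du=2x dx
∫ (1/2)e^u du=e^u/2+C

Answer: e^(x²)/2+C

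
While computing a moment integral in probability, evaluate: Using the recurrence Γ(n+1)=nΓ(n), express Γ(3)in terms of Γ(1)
Γ(3) = 2Γ(2) = 2·1Γ(1) = ... = 2!·Γ(1) = 2·Γ(1)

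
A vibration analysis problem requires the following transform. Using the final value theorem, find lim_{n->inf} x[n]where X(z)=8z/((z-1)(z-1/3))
Final value theorem: lim x[n] = lim_{z->1} (z-1)*X(z)
(z-1)*X(z) = 8z/(z-1/3)
As z->1: 8/(1 - 1/3) = 8/(2/3) = 12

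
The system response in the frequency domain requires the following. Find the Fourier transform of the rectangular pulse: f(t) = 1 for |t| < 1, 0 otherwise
F(omega) = integral from -1 to 1 of e^(-j * omega * t) dt
= 2 * sin(1 * omega)/omega = 2 * sinc(1 * omega/pi)

Answer: 2 * sin(1 * omega)/omega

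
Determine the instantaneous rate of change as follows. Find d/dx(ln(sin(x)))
Chain rule: d/dx[ln(u)]=u'/u where u=sin(x)
u'=cos(x)

Answer: (cos(x))/(sin(x))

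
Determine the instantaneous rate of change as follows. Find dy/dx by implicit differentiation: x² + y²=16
Differentiate both sides: 2x+2y·(dy/dx)=0
Solve: dy/dx=-2x/(2y)=-x/y

Answer: dy/dx=-x/y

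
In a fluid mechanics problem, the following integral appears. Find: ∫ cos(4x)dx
Using substitution u = 4x: ∫ cos(u) du/4 = sin(u)/4+C

Answer: (1/4)sin(4x)+C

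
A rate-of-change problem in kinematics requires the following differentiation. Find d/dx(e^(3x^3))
Chain rule: d/dx[e^u] = e^u · u' where u = 3x^3
u' = 9x^2

Answer: 9x^2·e^(3x^3)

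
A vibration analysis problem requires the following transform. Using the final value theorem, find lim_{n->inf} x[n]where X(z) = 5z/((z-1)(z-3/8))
Final value theorem: lim x[n] = lim_{z->1} (z-1) * X(z)
(z-1) * X(z) = 5z/(z-3/8)
As z->1: 5/(1-3/8) = 5/(5/8) = 8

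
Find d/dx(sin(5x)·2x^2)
Product rule: (fg)'=f'g + fg'
f=sin(5x), f'=5·cos(5x)
g=2x^2, g'=4x

Answer: 10·cos(5x)·x^2 + 4·sin(5x)·x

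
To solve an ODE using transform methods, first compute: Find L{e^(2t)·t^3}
First shifting: L{e^(at)f(t)} = F(s-a)
L{t^3} = 6/s^4
Shift s → s-2: 6/(s-2)^4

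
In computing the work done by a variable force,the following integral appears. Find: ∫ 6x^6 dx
Using power rule: ∫ 6x^6 dx = 6/7 x^7 + C = (6/7)x^7 + C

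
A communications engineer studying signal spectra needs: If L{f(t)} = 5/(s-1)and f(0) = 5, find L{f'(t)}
L{f'(t)}=s·F(s) - f(0)=5s/(s-1)-5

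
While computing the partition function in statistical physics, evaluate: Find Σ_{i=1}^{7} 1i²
=1·n(n + 1)(2n + 1)/6=1·7·8·15/6=140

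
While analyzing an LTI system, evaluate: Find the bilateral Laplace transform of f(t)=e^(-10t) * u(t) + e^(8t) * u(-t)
For e^(-10t)*u(t): L=1/(s + 10), Re(s) > -10
For e^(8t)*u(-t): L=-1/(s-8), Re(s) < 8
Combined: F(s)=1/(s + 10) - 1/(s-8), -10 < Re(s) < 8

Answer: 1/(s + 10) - 1/(s-8), ROC: -10 < Re(s) < 8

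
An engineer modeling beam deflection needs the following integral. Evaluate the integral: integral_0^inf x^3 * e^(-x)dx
This is a Gamma integral. Substitute u=1x:
integral_0^inf x^3*e^(-x) dx=(1/1^4) integral_0^inf u^3*e^(-u) du
=Gamma(4)/1^4=3!/1^4=6/1

Answer: 6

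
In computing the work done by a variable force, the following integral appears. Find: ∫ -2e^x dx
Since d/dx[e^x]=+ e^x, we get -2e^x + C

Answer: -2e^x + C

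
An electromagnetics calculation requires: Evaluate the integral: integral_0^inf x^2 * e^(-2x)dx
This is a Gamma integral. Substitute u = 2x (du = 2 dx):
integral_0^inf x^2*e^(-2x) dx = (1/2^3) integral_0^inf u^2*e^(-u) du
= Gamma(3)/2^3 = 2!/2^3 = 2/8

Answer: 1/4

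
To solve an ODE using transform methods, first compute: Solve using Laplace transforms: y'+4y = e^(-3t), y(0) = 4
Take L: sY - 4 + 4Y = 1/(s + 3)
Y(s + 4) = 1/(s + 3) + 4
Y = 1/((s + 3)(s + 4)) + 4/(s + 4)
Partial fractions: 1/((s + 3)(s + 4)) = 1/(s + 3) - 1/(s + 4)
So Y = 1/(s + 3) + 3/(s + 4)
Inverse Laplace transform (L^(-1){1/(s + 3)} = e^(-3t), L^(-1){1/(s + 4)} = e^(-4t)):

Answer: y(t) = 1·e^(-3t) + 3·e^(-4t)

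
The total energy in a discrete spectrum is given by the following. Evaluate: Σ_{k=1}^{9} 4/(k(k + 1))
Partial fractions: 4/(k(k + 1))=4/k - 4/(k + 1)
Telescoping sum: 4(1 - 1/10)=4·9/10

Answer: 18/5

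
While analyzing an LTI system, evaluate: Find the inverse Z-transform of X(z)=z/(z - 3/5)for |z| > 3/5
Standard pair: z/(z-a) <-> a^n*u[n] for causal signals
With a=3/5: x[n]=(3/5)^n*u[n]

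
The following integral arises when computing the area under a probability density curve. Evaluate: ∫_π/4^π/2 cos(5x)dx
Antiderivative: sin(5x)/5
Evaluate at bounds: [sin(5·π/2)/5] - [sin(5·π/4)/5]
= ((1) - (-√2/2))/5 = 1/5+√2/10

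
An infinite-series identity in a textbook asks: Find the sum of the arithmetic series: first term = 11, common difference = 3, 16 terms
Last term: a_n=11 + (16 - 1)·3=56
Sum=n(a_1 + a_n)/2=16(11 + 56)/2=536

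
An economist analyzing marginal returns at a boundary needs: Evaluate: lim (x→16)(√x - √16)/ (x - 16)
Multiply by conjugate (√x+√16)/(√x+√16):
=(x - 16)/((x - 16)(√x+√16))=1/(√x+√16)
As x → 16: 1/(2√16)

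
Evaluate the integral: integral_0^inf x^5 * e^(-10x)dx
This is a Gamma integral. Substitute u = 10x (du = 10 dx):
integral_0^inf x^5 * e^(-10x) dx = (1/10^6) integral_0^inf u^5 * e^(-u) du
= Gamma(6)/10^6 = 5!/10^6 = 120/1000000

Answer: 3/25000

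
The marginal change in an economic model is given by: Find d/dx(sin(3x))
Chain rule: d/dx[sin(u)]=cos(u)·u' where u=3x
u'=3

Answer: 3·cos(3x)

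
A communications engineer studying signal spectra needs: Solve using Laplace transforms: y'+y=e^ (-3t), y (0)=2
Take L: sY - 2 + Y = 1/(s + 3)
Y(s + 1) = 1/(s + 3) + 2
Y = 1/((s + 3)(s + 1)) + 2/(s + 1)
Partial fractions: 1/((s + 3)(s + 1)) = -(1/2)/(s + 3) + (1/2)/(s + 1)
So Y = -(1/2)/(s + 3) + (5/2)/(s + 1)
Inverse Laplace transform (L^(-1){1/(s + 3)} = e^(-3t), L^(-1){1/(s + 1)} = e^(-t)):

Answer: y(t) = (-1/2)·e^(-3t) + (5/2)·e^(-t)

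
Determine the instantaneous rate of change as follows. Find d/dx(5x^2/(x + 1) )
Quotient rule: (f/g)'=(f'g - fg')/g²
f=5x^2, f'=10x
g=x + 1, g'=1

Answer: (10x·(x + 1) - 5x^2)/(x + 1)²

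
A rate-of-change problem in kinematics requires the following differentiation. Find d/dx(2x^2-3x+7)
Power rule: d/dx(ax^n)=n·a·x^(n-1)
Term by term: 4·x - 3

Answer: 4x - 3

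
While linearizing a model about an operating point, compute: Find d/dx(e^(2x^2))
Chain rule: d/dx[e^u] = e^u · u' where u = 2x^2
u' = 4x

Answer: 4x·e^(2x^2)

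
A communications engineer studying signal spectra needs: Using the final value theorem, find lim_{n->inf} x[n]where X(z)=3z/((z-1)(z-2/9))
Final value theorem: lim x[n] = lim_{z->1} (z-1) * X(z)
(z-1) * X(z) = 3z/(z-2/9)
As z->1: 3/(1 - 2/9) = 3/(7/9) = 27/7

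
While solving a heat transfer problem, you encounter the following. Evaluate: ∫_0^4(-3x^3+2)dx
Step 1: Find antiderivative F(x) = (-3/4)x^4+2x
Step 2: F(4) - F(0) = -184 - (0) = -184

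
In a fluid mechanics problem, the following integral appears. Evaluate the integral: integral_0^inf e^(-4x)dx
integral_0^inf e^(-4x) dx = [-1/4*e^(-4x)]_0^inf
= 0 - (-1/4) = 1/4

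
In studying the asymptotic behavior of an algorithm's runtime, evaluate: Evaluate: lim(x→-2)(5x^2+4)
Polynomial is continuous, so substitute x = -2:
5·(-2)^2+4 = 24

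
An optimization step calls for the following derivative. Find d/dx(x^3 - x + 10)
Power rule: d/dx(ax^n) = n·a·x^(n-1)
Term by term: 3·x^2-1

Answer: 3x^2-1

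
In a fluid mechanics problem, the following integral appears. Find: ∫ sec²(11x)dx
Since d/dx[tan(11x)]=11sec²(11x), integral=tan(11x)/11+C

Answer: (1/11)tan(11x)+C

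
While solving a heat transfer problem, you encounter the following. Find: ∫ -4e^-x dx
Since d/dx[e^-x]=- e^-x, we get 4e^-x + C

Answer: 4e^-x + C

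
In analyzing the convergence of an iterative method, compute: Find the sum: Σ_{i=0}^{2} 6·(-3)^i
Geometric series: S=a(1 - r^n)/(1 - r)
a=6, r=-3, n=3
S=6(1+27)/4=42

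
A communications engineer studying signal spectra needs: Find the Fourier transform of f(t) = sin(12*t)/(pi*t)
sin(W*t)/(pi*t)=(W/pi)*sinc(W*t/pi) is the impulse response of the ideal low-pass filter with cutoff W (here W=12).
Its Fourier transform is a rectangular function:
F(omega)=1 for |omega| < 12, 0 otherwise

Answer: rect(omega/24) [i.e., 1 for |omega| < 12, 0 otherwise]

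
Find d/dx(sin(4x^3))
Chain rule: d/dx[sin(u)] = cos(u)·u' where u = 4x^3
u' = 12x^2

Answer: 12x^2·cos(4x^3)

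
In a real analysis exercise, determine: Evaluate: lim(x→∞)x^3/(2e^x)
Apply L'Hôpital 3 times (∞/∞ each time):
Eventually get 3!/(2e^x) → 0

Answer: 0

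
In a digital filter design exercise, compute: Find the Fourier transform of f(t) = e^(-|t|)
Using the standard pair: F{e^(-a|t|)}=2a/(a^2 + omega^2)
With a=1: F(omega)=2/(1 + omega^2)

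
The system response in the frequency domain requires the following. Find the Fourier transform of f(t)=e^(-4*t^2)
The Fourier transform of a Gaussian e^(-a * t^2) is sqrt(pi/a) * e^(-omega^2/(4a)).
With a = 4: F(omega) = sqrt(pi)/2 * e^(-omega^2/16)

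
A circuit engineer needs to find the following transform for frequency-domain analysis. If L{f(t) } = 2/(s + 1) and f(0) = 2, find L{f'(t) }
L{f'(t)}=s·F(s) - f(0)=2s/(s + 1) - 2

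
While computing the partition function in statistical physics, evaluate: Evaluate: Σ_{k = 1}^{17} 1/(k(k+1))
Partial fractions: 1/(k(k + 1))=1/k - 1/(k + 1)
Telescoping sum: 1(1 - 1/18)=1·17/18

Answer: 17/18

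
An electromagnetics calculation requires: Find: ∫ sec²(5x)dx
Since d/dx[tan(5x)]=5sec²(5x), integral=tan(5x)/5 + C

Answer: (1/5)tan(5x) + C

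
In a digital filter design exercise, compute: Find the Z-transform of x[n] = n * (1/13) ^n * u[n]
Using the property Z{n*a^n*u[n]}=az/(z-a)^2
With a=1/13: X(z)=(1/13)z/(z - 1/13)^2, |z| > 1/13

Answer: (1/13)z/(z - 1/13)^2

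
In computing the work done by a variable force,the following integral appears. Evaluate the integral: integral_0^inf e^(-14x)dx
integral_0^inf e^(-14x) dx=[-1/14*e^(-14x)]_0^inf
=0 - (-1/14)=1/14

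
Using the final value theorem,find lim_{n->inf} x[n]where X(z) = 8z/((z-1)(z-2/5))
Final value theorem: lim x[n]=lim_{z->1} (z-1)*X(z)
(z-1)*X(z)=8z/(z-2/5)
As z->1: 8/(1-2/5)=8/(3/5)=40/3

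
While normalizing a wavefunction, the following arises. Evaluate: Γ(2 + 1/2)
Γ(n + 1/2) = (2n)!√π/(4^n·n!)
= 24√π/(16·2) = (3/4)·√π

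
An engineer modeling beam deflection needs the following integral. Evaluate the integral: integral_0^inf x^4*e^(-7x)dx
This is a Gamma integral. Substitute u=7x (du=7 dx):
integral_0^inf x^4 * e^(-7x) dx=(1/7^5) integral_0^inf u^4 * e^(-u) du
=Gamma(5)/7^5=4!/7^5=24/16807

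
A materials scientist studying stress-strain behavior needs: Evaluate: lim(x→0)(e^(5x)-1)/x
L'Hôpital (0/0): lim 5e^(5x)/1=5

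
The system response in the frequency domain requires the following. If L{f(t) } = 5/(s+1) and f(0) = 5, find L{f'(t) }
L{f'(t)}=s·F(s) - f(0)=5s/(s+1)-5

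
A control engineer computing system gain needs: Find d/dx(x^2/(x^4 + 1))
Quotient rule: (f/g)'=(f'g - fg')/g²
f=x^2, f'=2x
g=x^4+1, g'=4x^3

Answer: (2x·(x^4+1)-4x^5)/(x^4+1)²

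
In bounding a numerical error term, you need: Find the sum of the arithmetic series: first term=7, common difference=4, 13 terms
Last term: a_n = 7+(13-1)·4 = 55
Sum = n(a_1+a_n)/2 = 13(7+55)/2 = 403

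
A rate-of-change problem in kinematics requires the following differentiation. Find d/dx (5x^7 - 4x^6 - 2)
Power rule: d/dx(ax^n)=n·a·x^(n-1)
Term by term: 35·x^6 - 24·x^5

Answer: 35x^6 - 24x^5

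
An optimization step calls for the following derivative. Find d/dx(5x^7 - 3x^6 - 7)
Power rule: d/dx(ax^n) = n·a·x^(n-1)
Term by term: 35·x^6 - 18·x^5

Answer: 35x^6 - 18x^5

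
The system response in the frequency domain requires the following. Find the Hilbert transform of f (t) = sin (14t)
The Hilbert transform shifts each frequency component by -pi/2.
H{sin(wt)} = -cos(wt)
With w = 14: H{sin(14t)} = -cos(14t)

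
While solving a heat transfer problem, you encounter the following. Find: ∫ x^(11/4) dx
Power rule: ∫ x^(11/4) dx = x^(15/4)/(15/4) + C

Answer: (4/15)·x^(15/4) + C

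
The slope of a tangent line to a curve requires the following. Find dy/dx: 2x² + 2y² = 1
Differentiate: 4x + 4y·(dy/dx)=0
dy/dx=-4x/(4y)=-1·(x/y)

Answer: dy/dx=-1·(x/y)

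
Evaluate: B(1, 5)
B(x,y)=Γ(x)Γ(y)/Γ(x + y)=(x-1)!(y-1)!/(x + y-1)!
B(1,5)=0!·4!/5!=1/5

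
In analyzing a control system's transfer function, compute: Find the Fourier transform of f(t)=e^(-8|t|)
Using the standard pair: F{e^(-a|t|)}=2a/(a^2 + omega^2)
With a=8: F(omega)=16/(64 + omega^2)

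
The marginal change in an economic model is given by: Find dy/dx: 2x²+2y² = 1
Differentiate: 4x+4y·(dy/dx) = 0
dy/dx = -4x/(4y) = -1·(x/y)

Answer: dy/dx = -1·(x/y)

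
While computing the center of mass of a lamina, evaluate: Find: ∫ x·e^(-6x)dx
Integration by parts: u=x, dv=e^(-6x) dx
du=dx, v=e^(-6x)/(-6)
=x·e^(-6x)/(-6) - ∫ e^(-6x)/(-6) dx
=x·e^(-6x)/(-6) - e^(-6x)/36+C

Answer: e^(-6x)(x/(-6)-1/36)+C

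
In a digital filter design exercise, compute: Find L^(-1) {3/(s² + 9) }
L^(-1){w/(s² + w²)} = sin(wt)
Here w = 3

Answer: sin(3t)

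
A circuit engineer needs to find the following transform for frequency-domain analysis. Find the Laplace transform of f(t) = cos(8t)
L{cos(wt)} = s/(s² + w²)
L{cos(8t)} = s/(s² + 64)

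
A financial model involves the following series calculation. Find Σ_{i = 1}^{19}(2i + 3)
=2·Σ i + 3·19=2·190 + 57=437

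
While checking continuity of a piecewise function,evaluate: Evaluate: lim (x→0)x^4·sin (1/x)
Squeeze theorem: -|x^4| ≤ x^4·sin(1/x) ≤ |x^4|
Since x^4 → 0 as x → 0, by squeeze theorem the limit is 0

Answer: 0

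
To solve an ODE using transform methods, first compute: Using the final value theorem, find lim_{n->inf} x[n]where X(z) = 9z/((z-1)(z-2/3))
Final value theorem: lim x[n] = lim_{z->1} (z-1)*X(z)
(z-1)*X(z) = 9z/(z-2/3)
As z->1: 9/(1 - 2/3) = 9/(1/3) = 27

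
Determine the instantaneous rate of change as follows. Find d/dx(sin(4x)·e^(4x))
Product rule: (fg)' = f'g + fg'
f = sin(4x), f' = 4·cos(4x)
g = e^(4x), g' = 4·e^(4x)

Answer: 4·cos(4x)·e^(4x) + 4·sin(4x)·e^(4x)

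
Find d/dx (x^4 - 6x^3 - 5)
Power rule: d/dx(ax^n)=n·a·x^(n-1)
Term by term: 4·x^3 - 18·x^2

Answer: 4x^3 - 18x^2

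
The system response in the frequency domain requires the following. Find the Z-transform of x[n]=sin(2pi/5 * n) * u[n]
Z{sin(w0*n)*u[n]} = z*sin(w0)/(z^2 - 2z*cos(w0) + 1)
With w0 = 2pi/5: X(z) = z*sin(2pi/5)/(z^2 - 2z*cos(2pi/5) + 1)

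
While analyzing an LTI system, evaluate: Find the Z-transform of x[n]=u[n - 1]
Using the time-shift property: Z{u[n-1]} = z^(-1)*z/(z-1)
= z^(0)/(z-1)

Answer: 1/(z-1)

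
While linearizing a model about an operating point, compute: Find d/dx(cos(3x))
Chain rule: d/dx[cos(u)]=-sin(u)·u' where u=3x
u'=3

Answer: -3·sin(3x)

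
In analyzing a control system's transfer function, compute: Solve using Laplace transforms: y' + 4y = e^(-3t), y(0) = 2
Take L: sY - 2 + 4Y=1/(s + 3)
Y(s + 4)=1/(s + 3) + 2
Y=1/((s + 3)(s + 4)) + 2/(s + 4)
Partial fractions: 1/((s + 3)(s + 4))=1/(s + 3) - 1/(s + 4)
So Y=1/(s + 3) + 1/(s + 4)
Inverse Laplace transform (L^(-1){1/(s + 3)}=e^(-3t), L^(-1){1/(s + 4)}=e^(-4t)):

Answer: y(t)=1·e^(-3t) + e^(-4t)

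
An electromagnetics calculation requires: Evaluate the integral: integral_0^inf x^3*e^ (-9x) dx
This is a Gamma integral. Substitute u = 9x (du = 9 dx):
integral_0^inf x^3*e^(-9x) dx = (1/9^4) integral_0^inf u^3*e^(-u) du
= Gamma(4)/9^4 = 3!/9^4 = 6/6561

Answer: 2/2187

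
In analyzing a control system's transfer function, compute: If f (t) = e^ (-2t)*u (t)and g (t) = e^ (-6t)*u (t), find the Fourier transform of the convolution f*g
By the convolution theorem: F{f * g} = F(omega) * G(omega)
F(omega) = 1/(2+j * omega), G(omega) = 1/(6+j * omega)
F{f * g} = 1/((2+j * omega)(6+j * omega))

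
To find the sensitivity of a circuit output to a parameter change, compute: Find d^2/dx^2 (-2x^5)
Apply power rule 2 times:
d^1: -10x^4
d^2: -40x^3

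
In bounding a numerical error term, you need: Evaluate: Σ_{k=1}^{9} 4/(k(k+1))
Partial fractions: 4/(k(k+1))=4/k - 4/(k+1)
Telescoping sum: 4(1-1/10)=4·9/10

Answer: 18/5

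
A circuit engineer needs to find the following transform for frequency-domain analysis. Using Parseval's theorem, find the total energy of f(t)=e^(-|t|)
Parseval's theorem: E=integral |f(t)|^2 dt=(1/2pi) integral |F(omega)|^2 domega
E=integral_{-inf}^{inf} e^(-2|t|) dt=2*integral_0^inf e^(-2t) dt=2/(2*1)=1/1

Answer: 1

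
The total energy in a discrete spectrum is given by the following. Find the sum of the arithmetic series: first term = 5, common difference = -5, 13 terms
Last term: a_n = 5+(13-1)·-5 = -55
Sum = n(a_1+a_n)/2 = 13(5+(-55))/2 = -325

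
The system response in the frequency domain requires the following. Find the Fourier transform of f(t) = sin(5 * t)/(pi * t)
sin(W * t)/(pi * t)=(W/pi) * sinc(W * t/pi) is the impulse response of the ideal low-pass filter with cutoff W (here W=5).
Its Fourier transform is a rectangular function:
F(omega)=1 for |omega| < 5, 0 otherwise

Answer: rect(omega/10) [i.e., 1 for |omega| < 5, 0 otherwise]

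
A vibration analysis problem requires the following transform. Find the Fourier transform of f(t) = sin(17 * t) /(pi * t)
sin(W*t)/(pi*t)=(W/pi)*sinc(W*t/pi) is the impulse response of the ideal low-pass filter with cutoff W (here W=17).
Its Fourier transform is a rectangular function:
F(omega)=1 for |omega| < 17, 0 otherwise

Answer: rect(omega/34) [i.e., 1 for |omega| < 17, 0 otherwise]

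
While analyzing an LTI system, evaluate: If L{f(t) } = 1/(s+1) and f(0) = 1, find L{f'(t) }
L{f'(t)} = s·F(s) - f(0) = s/(s+1)-1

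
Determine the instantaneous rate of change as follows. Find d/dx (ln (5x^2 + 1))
Chain rule: d/dx[ln(u)]=u'/u where u=5x^2 + 1
u'=10x

Answer: (10x)/(5x^2 + 1)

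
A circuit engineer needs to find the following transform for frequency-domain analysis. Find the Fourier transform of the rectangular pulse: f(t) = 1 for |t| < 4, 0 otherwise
F(omega)=integral from -4 to 4 of e^(-j*omega*t) dt
=2*sin(4*omega)/omega=8*sinc(4*omega/pi)

Answer: 2*sin(4*omega)/omega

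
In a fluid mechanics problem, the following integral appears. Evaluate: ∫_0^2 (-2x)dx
Step 1: Find antiderivative F(x)=-x^2
Step 2: F(2) - F(0)=-4 - (0)=-4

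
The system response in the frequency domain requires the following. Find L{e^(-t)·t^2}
First shifting: L{e^(at)f(t)}=F(s-a)
L{t^2}=2/s^3
Shift s → s + 1: 2/(s + 1)^3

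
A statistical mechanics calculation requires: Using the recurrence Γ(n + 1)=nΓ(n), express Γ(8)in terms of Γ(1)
Γ(8)=7Γ(7)=7·6Γ(6)=...=7!·Γ(1)=5040·Γ(1)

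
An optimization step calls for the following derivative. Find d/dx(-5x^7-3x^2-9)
Power rule: d/dx(ax^n) = n·a·x^(n-1)
Term by term: -35·x^6 - 6·x

Answer: -35x^6 - 6x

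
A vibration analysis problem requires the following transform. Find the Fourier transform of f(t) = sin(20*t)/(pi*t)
sin(W*t)/(pi*t) = (W/pi)*sinc(W*t/pi) is the impulse response of the ideal low-pass filter with cutoff W (here W = 20).
Its Fourier transform is a rectangular function:
F(omega) = 1 for |omega| < 20, 0 otherwise

Answer: rect(omega/40) [i.e., 1 for |omega| < 20, 0 otherwise]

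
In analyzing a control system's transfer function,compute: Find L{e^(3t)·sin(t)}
First shifting: L{e^(at)f(t)}=F(s-a)
L{sin(t)}=1/(s² + 1)
Shift: 1/((s-3)² + 1)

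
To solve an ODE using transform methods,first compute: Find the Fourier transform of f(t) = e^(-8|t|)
Using the standard pair: F{e^(-a|t|)} = 2a/(a^2+omega^2)
With a = 8: F(omega) = 16/(64+omega^2)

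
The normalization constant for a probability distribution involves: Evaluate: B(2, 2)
B(x,y) = Γ(x)Γ(y)/Γ(x+y) = (x-1)!(y-1)!/(x+y-1)!
B(2,2) = 1!·1!/3! = 1/6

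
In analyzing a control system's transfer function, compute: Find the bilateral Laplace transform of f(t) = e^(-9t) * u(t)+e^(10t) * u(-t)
For e^(-9t)*u(t): L=1/(s + 9), Re(s) > -9
For e^(10t)*u(-t): L=-1/(s-10), Re(s) < 10
Combined: F(s)=1/(s + 9) - 1/(s-10), -9 < Re(s) < 10

Answer: 1/(s + 9) - 1/(s-10), ROC: -9 < Re(s) < 10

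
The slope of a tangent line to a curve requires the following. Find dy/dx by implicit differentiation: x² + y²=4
Differentiate both sides: 2x + 2y·(dy/dx)=0
Solve: dy/dx=-2x/(2y)=-x/y

Answer: dy/dx=-x/y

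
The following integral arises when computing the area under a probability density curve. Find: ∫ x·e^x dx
Integration by parts: u=x, dv=e^x dx
du=dx, v=e^x
=x·e^x - ∫ e^x dx
=x·e^x - e^x+C

Answer: e^x(x - 1)+C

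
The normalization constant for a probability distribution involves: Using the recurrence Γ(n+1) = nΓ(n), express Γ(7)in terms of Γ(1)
Γ(7) = 6Γ(6) = 6·5Γ(5) = ... = 6!·Γ(1) = 720·Γ(1)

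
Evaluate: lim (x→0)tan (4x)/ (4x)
tan(u) ≈ u for small u:
tan(4x)/(4x) ≈ 4x/(4x)=4/4

Answer: 1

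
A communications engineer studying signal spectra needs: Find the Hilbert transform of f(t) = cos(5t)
The Hilbert transform shifts each frequency component by -pi/2.
H{cos(wt)}=sin(wt)
With w=5: H{cos(5t)}=sin(5t)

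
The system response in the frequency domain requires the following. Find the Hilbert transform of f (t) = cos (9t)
The Hilbert transform shifts each frequency component by -pi/2.
H{cos(wt)} = sin(wt)
With w = 9: H{cos(9t)} = sin(9t)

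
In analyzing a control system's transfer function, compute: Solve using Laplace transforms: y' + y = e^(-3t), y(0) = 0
Take L: sY - 0 + Y=1/(s + 3)
Y(s + 1)=1/(s + 3) + 0
Y=1/((s + 3)(s + 1)) + 0/(s + 1)
Partial fractions: 1/((s + 3)(s + 1))=-(1/2)/(s + 3) + (1/2)/(s + 1)
So Y=-(1/2)/(s + 3) + (1/2)/(s + 1)
Inverse Laplace transform (L^(-1){1/(s + 3)}=e^(-3t), L^(-1){1/(s + 1)}=e^(-t)):

Answer: y(t)=(-1/2)·e^(-3t) + (1/2)·e^(-t)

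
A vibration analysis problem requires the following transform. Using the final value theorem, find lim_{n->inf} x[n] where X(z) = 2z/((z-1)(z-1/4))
Final value theorem: lim x[n] = lim_{z->1} (z-1)*X(z)
(z-1)*X(z) = 2z/(z-1/4)
As z->1: 2/(1-1/4) = 2/(3/4) = 8/3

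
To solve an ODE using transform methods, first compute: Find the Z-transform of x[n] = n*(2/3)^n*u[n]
Using the property Z{n * a^n * u[n]}=az/(z-a)^2
With a=2/3: X(z)=(2/3)z/(z - 2/3)^2, |z| > 2/3

Answer: (2/3)z/(z - 2/3)^2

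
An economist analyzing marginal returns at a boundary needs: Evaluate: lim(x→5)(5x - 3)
Polynomial is continuous, so substitute x=5:
5·5 - 3=22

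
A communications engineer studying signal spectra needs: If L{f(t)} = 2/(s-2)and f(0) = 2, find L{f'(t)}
L{f'(t)} = s·F(s) - f(0) = 2s/(s-2)-2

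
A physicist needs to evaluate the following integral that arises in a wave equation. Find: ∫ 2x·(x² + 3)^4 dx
Let u=x² + 3, du=2x dx
∫ u^4 du=u^5/5 + C

Answer: (x² + 3)^5/5 + C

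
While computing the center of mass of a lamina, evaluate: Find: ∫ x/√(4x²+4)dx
Let u = 4x²+4, du = 8x dx
∫ (1/8)·u^(-1/2) du = √u/4+C

Answer: √(4x²+4)/4+C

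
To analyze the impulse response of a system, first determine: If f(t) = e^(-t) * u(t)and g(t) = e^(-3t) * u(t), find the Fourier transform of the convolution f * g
By the convolution theorem: F{f * g} = F(omega) * G(omega)
F(omega) = 1/(1 + j * omega), G(omega) = 1/(3 + j * omega)
F{f * g} = 1/((1 + j * omega)(3 + j * omega))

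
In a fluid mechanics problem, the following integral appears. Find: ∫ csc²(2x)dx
Since d/dx[-cot(2x)]=2csc²(2x), integral=-cot(2x)/2+C

Answer: (-1/2)cot(2x)+C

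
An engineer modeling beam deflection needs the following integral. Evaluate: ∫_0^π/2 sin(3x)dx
Antiderivative: -cos(3x)/3
Evaluate at bounds: [-cos(3·π/2)/3] - [-cos(3·0)/3]
=(-(0)+(1))/3=1/3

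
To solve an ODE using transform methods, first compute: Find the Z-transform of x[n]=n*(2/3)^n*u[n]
Using the property Z{n * a^n * u[n]} = az/(z-a)^2
With a = 2/3: X(z) = (2/3)z/(z - 2/3)^2, |z| > 2/3

Answer: (2/3)z/(z - 2/3)^2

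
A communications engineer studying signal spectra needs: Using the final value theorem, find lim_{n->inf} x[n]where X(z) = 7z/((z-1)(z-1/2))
Final value theorem: lim x[n] = lim_{z->1} (z-1) * X(z)
(z-1) * X(z) = 7z/(z-1/2)
As z->1: 7/(1-1/2) = 7/(1/2) = 14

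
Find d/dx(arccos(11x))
d/dx[arccos(u)]=-u'/√(1-u²), u=11x, u'=11

Answer: -11/√(1-121x²)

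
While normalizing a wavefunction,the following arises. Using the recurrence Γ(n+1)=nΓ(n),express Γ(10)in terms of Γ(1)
Γ(10)=9Γ(9)=9·8Γ(8)=...=9!·Γ(1)=362880·Γ(1)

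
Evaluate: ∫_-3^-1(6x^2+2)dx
Step 1: Find antiderivative F(x)=2x^3+2x
Step 2: F(-1) - F(-3)=-4 - (-60)=56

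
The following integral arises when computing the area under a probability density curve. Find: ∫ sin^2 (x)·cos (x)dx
Let u=sin(x), du=cos(x) dx
∫ u^2 du=u^3/3+C

Answer: sin^3(x)/3+C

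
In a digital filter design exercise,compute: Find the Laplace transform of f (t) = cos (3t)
L{cos(wt)}=s/(s² + w²)
L{cos(3t)}=s/(s² + 9)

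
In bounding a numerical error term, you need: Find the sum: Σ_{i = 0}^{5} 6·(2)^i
Geometric series: S=a(1 - r^n)/(1 - r)
a=6, r=2, n=6
S=6(1-64)/-1=378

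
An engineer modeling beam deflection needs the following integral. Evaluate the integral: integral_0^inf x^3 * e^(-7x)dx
This is a Gamma integral. Substitute u=7x (du=7 dx):
integral_0^inf x^3 * e^(-7x) dx=(1/7^4) integral_0^inf u^3 * e^(-u) du
=Gamma(4)/7^4=3!/7^4=6/2401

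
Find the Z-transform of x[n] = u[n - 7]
Using the time-shift property: Z{u[n-7]}=z^(-7)*z/(z-1)
=z^(-6)/(z-1)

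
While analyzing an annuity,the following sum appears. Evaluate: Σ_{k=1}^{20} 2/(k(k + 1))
Partial fractions: 2/(k(k + 1)) = 2/k - 2/(k + 1)
Telescoping sum: 2(1 - 1/21) = 2·20/21

Answer: 40/21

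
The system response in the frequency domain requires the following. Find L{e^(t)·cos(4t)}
First shifting: L{e^(at)f(t)}=F(s-a)
L{cos(4t)}=s/(s²+16)
Shift: (s-1)/((s-1)²+16)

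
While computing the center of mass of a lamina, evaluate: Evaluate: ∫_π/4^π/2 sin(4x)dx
Antiderivative: -cos(4x)/4
Evaluate at bounds: [-cos(4·π/2)/4] - [-cos(4·π/4)/4]
= (-(1)+(-1))/4 = -1/2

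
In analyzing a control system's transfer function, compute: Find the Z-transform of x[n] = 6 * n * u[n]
Z{n * u[n]} = z/(z-1)^2
By linearity: Z{6 * n * u[n]} = 6z/(z-1)^2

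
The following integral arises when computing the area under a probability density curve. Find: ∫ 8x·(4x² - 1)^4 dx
Let u=4x² - 1, du=8x dx
∫ u^4 du=u^5/5+C

Answer: (4x² - 1)^5/5+C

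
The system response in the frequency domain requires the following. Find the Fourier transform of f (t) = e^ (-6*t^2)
The Fourier transform of a Gaussian e^(-a * t^2) is sqrt(pi/a) * e^(-omega^2/(4a)).
With a = 6: F(omega) = sqrt(pi/6) * e^(-omega^2/24)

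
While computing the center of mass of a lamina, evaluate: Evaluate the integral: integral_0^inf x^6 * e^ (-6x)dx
This is a Gamma integral. Substitute u = 6x (du = 6 dx):
integral_0^inf x^6 * e^(-6x) dx = (1/6^7) integral_0^inf u^6 * e^(-u) du
= Gamma(7)/6^7 = 6!/6^7 = 720/279936

Answer: 5/1944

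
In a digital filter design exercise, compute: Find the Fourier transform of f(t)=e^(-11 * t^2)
The Fourier transform of a Gaussian e^(-a*t^2) is sqrt(pi/a)*e^(-omega^2/(4a)).
With a=11: F(omega)=sqrt(pi/11)*e^(-omega^2/44)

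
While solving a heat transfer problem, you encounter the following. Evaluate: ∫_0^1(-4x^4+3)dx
Step 1: Find antiderivative F(x) = (-4/5)x^5+3x
Step 2: F(1) - F(0) = 11/5 - (0) = 11/5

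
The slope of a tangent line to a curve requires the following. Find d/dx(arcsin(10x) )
d/dx[arcsin(u)] = u'/√(1-u²), u = 10x, u' = 10

Answer: 10/√(1 - 100x²)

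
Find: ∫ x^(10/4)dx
Power rule: ∫ x^(5/2) dx=x^(7/2)/(7/2)+C

Answer: (2/7)·x^(7/2)+C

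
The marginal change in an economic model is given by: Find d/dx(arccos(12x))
d/dx[arccos(u)] = -u'/√(1-u²), u = 12x, u' = 12

Answer: -12/√(1 - 144x²)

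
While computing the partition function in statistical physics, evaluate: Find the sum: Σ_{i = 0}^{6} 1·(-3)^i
Geometric series: S = a(1 - r^n)/(1 - r)
a = 1, r = -3, n = 7
S = 1(1 + 2187)/4 = 547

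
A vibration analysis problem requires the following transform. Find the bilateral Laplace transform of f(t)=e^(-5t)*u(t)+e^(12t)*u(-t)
For e^(-5t) * u(t): L = 1/(s+5), Re(s) > -5
For e^(12t) * u(-t): L = -1/(s-12), Re(s) < 12
Combined: F(s) = 1/(s+5)-1/(s-12), -5 < Re(s) < 12

Answer: 1/(s+5)-1/(s-12), ROC: -5 < Re(s) < 12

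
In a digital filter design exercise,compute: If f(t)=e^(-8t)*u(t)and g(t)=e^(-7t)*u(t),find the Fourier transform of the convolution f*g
By the convolution theorem: F{f * g}=F(omega) * G(omega)
F(omega)=1/(8 + j * omega), G(omega)=1/(7 + j * omega)
F{f * g}=1/((8 + j * omega)(7 + j * omega))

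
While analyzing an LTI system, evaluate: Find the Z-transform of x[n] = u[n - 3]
Using the time-shift property: Z{u[n-3]} = z^(-3)*z/(z-1)
= z^(-2)/(z-1)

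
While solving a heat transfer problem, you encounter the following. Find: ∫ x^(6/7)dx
Power rule: ∫ x^(6/7) dx=x^(13/7)/(13/7)+C

Answer: (7/13)·x^(13/7)+C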